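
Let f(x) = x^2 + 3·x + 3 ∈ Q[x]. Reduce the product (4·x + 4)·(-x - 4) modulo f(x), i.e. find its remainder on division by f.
a · b ≡ -8·x - 4 (mod f(x))

First multiply in Q[x] without reducing: a · b = -4·x^2 - 20·x - 16. Now divide by f(x) = x^2 + 3·x + 3, eliminating the leading term at each step:
  leading term -4·x^2: subtract (-4)·f(x) = -4·x^2 - 12·x - 12, leaving -8·x - 4
The degree is now < 2, so this is the remainder. Hence a · b ≡ -8·x - 4 in Q[x]/(f).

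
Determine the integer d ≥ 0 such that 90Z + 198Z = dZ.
(90, 198) = (18); d = 18

In the PID Z, (a, b) is generated by gcd(a, b). Compute gcd(198, 90) with the extended Euclidean algorithm, tracking rows (r, s, t) with s·198 + t·90 = r:
  row A: (198, 1, 0)   [1·198 + 0·90 = 198]
  row B: (90, 0, 1)   [0·198 + 1·90 = 90]
  198 = 2·90 + 18   → row C = row A − 2·row B = (18, 1, −2)   [check: 1·198 − 2·90 = 18]
  90 = 5·18 + 0   → remainder 0, stop. gcd = 18 (last nonzero row C).
So gcd(90, 198) = 18, with Bézout identity 1·198 − 2·90 = 18. Containment (⊇): the Bézout identity exhibits 18 as an element of (90, 198), giving (18) ⊆ (90, 198). Containment (⊆): since 18 | 90 and 18 | 198 (90 = 18·5, 198 = 18·11), every Z-linear combination of 90 and 198 is divisible by 18, so (90, 198) ⊆ (18). Therefore (90, 198) = (18), d = 18.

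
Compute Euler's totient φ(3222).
φ(3222) = 1068

φ is multiplicative, with φ(p^e) = p^e − p^(e−1). Factorise 3222 = 2 · 3^2 · 179. Then
  φ(3222) = (2 − 1) · (3^2 − 3^1) · (179 − 1) = 1 · 6 · 178 = 1068.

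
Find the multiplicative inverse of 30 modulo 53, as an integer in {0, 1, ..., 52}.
30^(−1) ≡ 23 (mod 53)

Apply the extended Euclidean algorithm to (53, 30), tracking rows (r, s, t) with s·53 + t·30 = r. Each division r_prev = q·r_cur + r_new produces the new row as (previous row) − q·(current row):
  row A: (53, 1, 0)   [1·53 + 0·30 = 53]
  row B: (30, 0, 1)   [0·53 + 1·30 = 30]
  53 = 1·30 + 23   → row C = row A − 1·row B = (23, 1, −1)   [check: 1·53 − 1·30 = 23]
  30 = 1·23 + 7   → row D = row B − 1·row C = (7, −1, 2)   [check: −1·53 + 2·30 = 7]
  23 = 3·7 + 2   → row E = row C − 3·row D = (2, 4, −7)   [check: 4·53 − 7·30 = 2]
  7 = 3·2 + 1   → row F = row D − 3·row E = (1, −13, 23)   [check: −13·53 + 23·30 = 1]
  2 = 2·1 + 0   → remainder 0, stop. gcd = 1 (last nonzero row F).
The gcd is 1, so 30 is invertible mod 53. The last nonzero row gives −13·53 + 23·30 = 1, so t = 23. So 30^(−1) ≡ 23 (mod 53). Verify: 30 · 23 = 690 ≡ 1 (mod 53). ✓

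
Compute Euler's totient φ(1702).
φ(1702) = 792

φ is multiplicative, with φ(p^e) = p^e − p^(e−1). Factorise 1702 = 2 · 23 · 37. Then
  φ(1702) = (2 − 1) · (23 − 1) · (37 − 1) = 1 · 22 · 36 = 792.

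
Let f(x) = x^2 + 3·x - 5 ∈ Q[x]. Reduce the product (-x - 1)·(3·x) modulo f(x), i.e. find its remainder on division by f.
First multiply in Q[x] without reducing: a · b = -3·x^2 - 3·x. Now divide by f(x) = x^2 + 3·x - 5, eliminating the leading term at each step:
  leading term -3·x^2: subtract (-3)·f(x) = -3·x^2 - 9·x + 15, leaving 6·x - 15
The degree is now < 2, so this is the remainder. Hence a · b ≡ 6·x - 15 in Q[x]/(f).

Final answer: a · b ≡ 6·x - 15 (mod f(x))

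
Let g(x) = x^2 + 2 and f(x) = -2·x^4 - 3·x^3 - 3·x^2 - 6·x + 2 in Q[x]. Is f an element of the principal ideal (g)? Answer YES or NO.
YES

In Q[x] the ideal (g) consists of all multiples of g, so f ∈ (g) iff g | f, i.e. iff the remainder of f on division by g is 0. Divide f by g (g is monic, so eliminate the leading term of the running remainder at each step):
  leading term -2·x^4: subtract (-2·x^2)·g(x) = -2·x^4 - 4·x^2, leaving -3·x^3 + x^2 - 6·x + 2
  leading term -3·x^3: subtract (-3·x)·g(x) = -3·x^3 - 6·x, leaving x^2 + 2
  leading term x^2: subtract (1)·g(x) = x^2 + 2, leaving 0
The remainder is 0, so f(x) = g(x) · h(x) with h(x) = -2·x^2 - 3·x + 1. Hence g | f, i.e. f ∈ (g).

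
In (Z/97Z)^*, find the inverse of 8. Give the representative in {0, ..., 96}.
Apply the extended Euclidean algorithm to (97, 8), tracking rows (r, s, t) with s·97 + t·8 = r. Each division r_prev = q·r_cur + r_new produces the new row as (previous row) − q·(current row):
  row A: (97, 1, 0)   [1·97 + 0·8 = 97]
  row B: (8, 0, 1)   [0·97 + 1·8 = 8]
  97 = 12·8 + 1   → row C = row A − 12·row B = (1, 1, −12)   [check: 1·97 − 12·8 = 1]
  8 = 8·1 + 0   → remainder 0, stop. gcd = 1 (last nonzero row C).
The gcd is 1, so 8 is invertible mod 97. The last nonzero row gives 1·97 − 12·8 = 1, so t = −12. So 8^(−1) ≡ −12 ≡ 85 (mod 97). Verify: 8 · 85 = 680 ≡ 1 (mod 97). ✓

Final answer: 8^(−1) ≡ 85 (mod 97)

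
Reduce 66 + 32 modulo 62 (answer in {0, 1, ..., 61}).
36

Reduce the summands first: 66 ≡ 4 (mod 62), so 66 + 32 ≡ 4 + 32 (mod 62). 4 + 32 = 36; 36 = 0·62 + 36, so (66 + 32) mod 62 = 36.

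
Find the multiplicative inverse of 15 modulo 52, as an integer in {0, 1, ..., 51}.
15^(−1) ≡ 7 (mod 52)

Apply the extended Euclidean algorithm to (52, 15), tracking rows (r, s, t) with s·52 + t·15 = r. Each division r_prev = q·r_cur + r_new produces the new row as (previous row) − q·(current row):
  row A: (52, 1, 0)   [1·52 + 0·15 = 52]
  row B: (15, 0, 1)   [0·52 + 1·15 = 15]
  52 = 3·15 + 7   → row C = row A − 3·row B = (7, 1, −3)   [check: 1·52 − 3·15 = 7]
  15 = 2·7 + 1   → row D = row B − 2·row C = (1, −2, 7)   [check: −2·52 + 7·15 = 1]
  7 = 7·1 + 0   → remainder 0, stop. gcd = 1 (last nonzero row D).
The gcd is 1, so 15 is invertible mod 52. The last nonzero row gives −2·52 + 7·15 = 1, so t = 7. So 15^(−1) ≡ 7 (mod 52). Verify: 15 · 7 = 105 ≡ 1 (mod 52). ✓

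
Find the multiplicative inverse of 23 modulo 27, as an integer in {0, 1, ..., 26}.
Apply the extended Euclidean algorithm to (27, 23), tracking rows (r, s, t) with s·27 + t·23 = r. Each division r_prev = q·r_cur + r_new produces the new row as (previous row) − q·(current row):
  row A: (27, 1, 0)   [1·27 + 0·23 = 27]
  row B: (23, 0, 1)   [0·27 + 1·23 = 23]
  27 = 1·23 + 4   → row C = row A − 1·row B = (4, 1, −1)   [check: 1·27 − 1·23 = 4]
  23 = 5·4 + 3   → row D = row B − 5·row C = (3, −5, 6)   [check: −5·27 + 6·23 = 3]
  4 = 1·3 + 1   → row E = row C − 1·row D = (1, 6, −7)   [check: 6·27 − 7·23 = 1]
  3 = 3·1 + 0   → remainder 0, stop. gcd = 1 (last nonzero row E).
The gcd is 1, so 23 is invertible mod 27. The last nonzero row gives 6·27 − 7·23 = 1, so t = −7. So 23^(−1) ≡ −7 ≡ 20 (mod 27). Verify: 23 · 20 = 460 ≡ 1 (mod 27). ✓

Final answer: 23^(−1) ≡ 20 (mod 27)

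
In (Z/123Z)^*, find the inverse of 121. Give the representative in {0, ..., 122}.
Apply the extended Euclidean algorithm to (123, 121), tracking rows (r, s, t) with s·123 + t·121 = r. Each division r_prev = q·r_cur + r_new produces the new row as (previous row) − q·(current row):
  row A: (123, 1, 0)   [1·123 + 0·121 = 123]
  row B: (121, 0, 1)   [0·123 + 1·121 = 121]
  123 = 1·121 + 2   → row C = row A − 1·row B = (2, 1, −1)   [check: 1·123 − 1·121 = 2]
  121 = 60·2 + 1   → row D = row B − 60·row C = (1, −60, 61)   [check: −60·123 + 61·121 = 1]
  2 = 2·1 + 0   → remainder 0, stop. gcd = 1 (last nonzero row D).
The gcd is 1, so 121 is invertible mod 123. The last nonzero row gives −60·123 + 61·121 = 1, so t = 61. So 121^(−1) ≡ 61 (mod 123). Verify: 121 · 61 = 7381 ≡ 1 (mod 123). ✓

Final answer: 121^(−1) ≡ 61 (mod 123)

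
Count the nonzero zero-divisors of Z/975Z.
Z/975Z has 494 nonzero zero-divisors

In Z/975Z each nonzero element is either a unit (gcd with 975 is 1) or a zero-divisor (gcd > 1). The number of units is φ(975): factorise 975 = 3 · 5^2 · 13, so φ(975) = (3 − 1) · (5^2 − 5^1) · (13 − 1) = 2 · 20 · 12 = 480. The nonzero elements number 975 − 1 = 974. Hence the nonzero zero-divisors number 974 − 480 = 494.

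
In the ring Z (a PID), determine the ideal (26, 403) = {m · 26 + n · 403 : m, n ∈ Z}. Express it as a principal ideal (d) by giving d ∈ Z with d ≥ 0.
In the PID Z, (a, b) is generated by gcd(a, b). Compute gcd(403, 26) with the extended Euclidean algorithm, tracking rows (r, s, t) with s·403 + t·26 = r:
  row A: (403, 1, 0)   [1·403 + 0·26 = 403]
  row B: (26, 0, 1)   [0·403 + 1·26 = 26]
  403 = 15·26 + 13   → row C = row A − 15·row B = (13, 1, −15)   [check: 1·403 − 15·26 = 13]
  26 = 2·13 + 0   → remainder 0, stop. gcd = 13 (last nonzero row C).
So gcd(26, 403) = 13, with Bézout identity 1·403 − 15·26 = 13. Containment (⊇): the Bézout identity exhibits 13 as an element of (26, 403), giving (13) ⊆ (26, 403). Containment (⊆): since 13 | 26 and 13 | 403 (26 = 13·2, 403 = 13·31), every Z-linear combination of 26 and 403 is divisible by 13, so (26, 403) ⊆ (13). Therefore (26, 403) = (13), d = 13.

Final answer: (26, 403) = (13); d = 13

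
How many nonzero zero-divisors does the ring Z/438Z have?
Z/438Z has 293 nonzero zero-divisors

In Z/438Z each nonzero element is either a unit (gcd with 438 is 1) or a zero-divisor (gcd > 1). The number of units is φ(438): factorise 438 = 2 · 3 · 73, so φ(438) = (2 − 1) · (3 − 1) · (73 − 1) = 1 · 2 · 72 = 144. The nonzero elements number 438 − 1 = 437. Hence the nonzero zero-divisors number 437 − 144 = 293.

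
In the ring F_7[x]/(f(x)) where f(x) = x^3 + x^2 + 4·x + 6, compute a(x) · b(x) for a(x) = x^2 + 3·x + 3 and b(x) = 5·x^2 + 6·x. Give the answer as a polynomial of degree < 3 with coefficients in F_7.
a · b ≡ 4·x^2 + x + 2 (mod f(x))

Multiply as integer polynomials: a · b = 5·x^4 + 21·x^3 + 33·x^2 + 18·x. Reducing coefficients mod 7: a · b ≡ 5·x^4 + 5·x^2 + 4·x. Now divide by f(x) = x^3 + x^2 + 4·x + 6 in F_7[x], eliminating the leading term at each step:
  leading term 5·x^4: subtract (5·x)·f(x) = 5·x^4 + 5·x^3 + 6·x^2 + 2·x, leaving 2·x^3 + 6·x^2 + 2·x (coefficients mod 7)
  leading term 2·x^3: subtract (2)·f(x) = 2·x^3 + 2·x^2 + x + 5, leaving 4·x^2 + x + 2 (coefficients mod 7)
The degree is now < 3, so this is the remainder. Hence a · b ≡ 4·x^2 + x + 2 in F_7[x]/(f).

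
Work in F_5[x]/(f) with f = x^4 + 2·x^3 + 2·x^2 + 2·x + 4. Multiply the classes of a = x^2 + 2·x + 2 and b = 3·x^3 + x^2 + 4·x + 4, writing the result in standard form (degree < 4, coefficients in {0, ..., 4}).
a · b ≡ 4·x^3 + x^2 + 2·x + 4 (mod f(x))

Multiply as integer polynomials: a · b = 3·x^5 + 7·x^4 + 12·x^3 + 14·x^2 + 16·x + 8. Reducing coefficients mod 5: a · b ≡ 3·x^5 + 2·x^4 + 2·x^3 + 4·x^2 + x + 3. Now divide by f(x) = x^4 + 2·x^3 + 2·x^2 + 2·x + 4 in F_5[x], eliminating the leading term at each step:
  leading term 3·x^5: subtract (3·x)·f(x) = 3·x^5 + x^4 + x^3 + x^2 + 2·x, leaving x^4 + x^3 + 3·x^2 + 4·x + 3 (coefficients mod 5)
  leading term x^4: subtract (1)·f(x) = x^4 + 2·x^3 + 2·x^2 + 2·x + 4, leaving 4·x^3 + x^2 + 2·x + 4 (coefficients mod 5)
The degree is now < 4, so this is the remainder. Hence a · b ≡ 4·x^3 + x^2 + 2·x + 4 in F_5[x]/(f).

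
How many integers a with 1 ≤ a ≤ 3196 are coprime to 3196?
1472

The number of a ∈ {1, ..., 3196} with gcd(a, 3196) = 1 is by definition Euler's totient φ(3196). φ is multiplicative, with φ(p^e) = p^e − p^(e−1). Factorise 3196 = 2^2 · 17 · 47. Then
  φ(3196) = (2^2 − 2^1) · (17 − 1) · (47 − 1) = 2 · 16 · 46 = 1472.
So there are 1472 such integers.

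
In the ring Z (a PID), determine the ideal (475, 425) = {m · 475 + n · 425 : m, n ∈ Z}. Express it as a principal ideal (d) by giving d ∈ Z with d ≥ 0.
In the PID Z, (a, b) is generated by gcd(a, b). Compute gcd(475, 425) with the extended Euclidean algorithm, tracking rows (r, s, t) with s·475 + t·425 = r:
  row A: (475, 1, 0)   [1·475 + 0·425 = 475]
  row B: (425, 0, 1)   [0·475 + 1·425 = 425]
  475 = 1·425 + 50   → row C = row A − 1·row B = (50, 1, −1)   [check: 1·475 − 1·425 = 50]
  425 = 8·50 + 25   → row D = row B − 8·row C = (25, −8, 9)   [check: −8·475 + 9·425 = 25]
  50 = 2·25 + 0   → remainder 0, stop. gcd = 25 (last nonzero row D).
So gcd(475, 425) = 25, with Bézout identity −8·475 + 9·425 = 25. Containment (⊇): the Bézout identity exhibits 25 as an element of (475, 425), giving (25) ⊆ (475, 425). Containment (⊆): since 25 | 475 and 25 | 425 (475 = 25·19, 425 = 25·17), every Z-linear combination of 475 and 425 is divisible by 25, so (475, 425) ⊆ (25). Therefore (475, 425) = (25), d = 25.

Final answer: (475, 425) = (25); d = 25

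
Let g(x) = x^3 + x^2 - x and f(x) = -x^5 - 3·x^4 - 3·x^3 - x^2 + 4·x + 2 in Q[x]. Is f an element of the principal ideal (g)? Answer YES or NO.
NO

In Q[x] the ideal (g) consists of all multiples of g, so f ∈ (g) iff g | f, i.e. iff the remainder of f on division by g is 0. Divide f by g (g is monic, so eliminate the leading term of the running remainder at each step):
  leading term -x^5: subtract (-x^2)·g(x) = -x^5 - x^4 + x^3, leaving -2·x^4 - 4·x^3 - x^2 + 4·x + 2
  leading term -2·x^4: subtract (-2·x)·g(x) = -2·x^4 - 2·x^3 + 2·x^2, leaving -2·x^3 - 3·x^2 + 4·x + 2
  leading term -2·x^3: subtract (-2)·g(x) = -2·x^3 - 2·x^2 + 2·x, leaving -x^2 + 2·x + 2
The remainder r(x) = -x^2 + 2·x + 2 ≠ 0 (and deg r < deg g), so g ∤ f, i.e. f ∉ (g).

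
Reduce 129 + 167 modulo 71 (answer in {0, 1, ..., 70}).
Reduce the summands first: 129 ≡ 58, 167 ≡ 25 (mod 71), so 129 + 167 ≡ 58 + 25 (mod 71). 58 + 25 = 83; 83 = 1·71 + 12, so (129 + 167) mod 71 = 12.

Final answer: 12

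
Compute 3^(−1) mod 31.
3^(−1) ≡ 21 (mod 31)

Apply the extended Euclidean algorithm to (31, 3), tracking rows (r, s, t) with s·31 + t·3 = r. Each division r_prev = q·r_cur + r_new produces the new row as (previous row) − q·(current row):
  row A: (31, 1, 0)   [1·31 + 0·3 = 31]
  row B: (3, 0, 1)   [0·31 + 1·3 = 3]
  31 = 10·3 + 1   → row C = row A − 10·row B = (1, 1, −10)   [check: 1·31 − 10·3 = 1]
  3 = 3·1 + 0   → remainder 0, stop. gcd = 1 (last nonzero row C).
The gcd is 1, so 3 is invertible mod 31. The last nonzero row gives 1·31 − 10·3 = 1, so t = −10. So 3^(−1) ≡ −10 ≡ 21 (mod 31). Verify: 3 · 21 = 63 ≡ 1 (mod 31). ✓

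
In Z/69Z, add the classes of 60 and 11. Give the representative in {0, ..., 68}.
Both summands are already reduced mod 69. 60 + 11 = 71; 71 = 1·69 + 2, so (60 + 11) mod 69 = 2.

Final answer: 2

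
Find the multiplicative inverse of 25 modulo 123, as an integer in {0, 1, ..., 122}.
Apply the extended Euclidean algorithm to (123, 25), tracking rows (r, s, t) with s·123 + t·25 = r. Each division r_prev = q·r_cur + r_new produces the new row as (previous row) − q·(current row):
  row A: (123, 1, 0)   [1·123 + 0·25 = 123]
  row B: (25, 0, 1)   [0·123 + 1·25 = 25]
  123 = 4·25 + 23   → row C = row A − 4·row B = (23, 1, −4)   [check: 1·123 − 4·25 = 23]
  25 = 1·23 + 2   → row D = row B − 1·row C = (2, −1, 5)   [check: −1·123 + 5·25 = 2]
  23 = 11·2 + 1   → row E = row C − 11·row D = (1, 12, −59)   [check: 12·123 − 59·25 = 1]
  2 = 2·1 + 0   → remainder 0, stop. gcd = 1 (last nonzero row E).
The gcd is 1, so 25 is invertible mod 123. The last nonzero row gives 12·123 − 59·25 = 1, so t = −59. So 25^(−1) ≡ −59 ≡ 64 (mod 123). Verify: 25 · 64 = 1600 ≡ 1 (mod 123). ✓

Final answer: 25^(−1) ≡ 64 (mod 123)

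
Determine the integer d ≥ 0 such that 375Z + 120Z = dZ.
(375, 120) = (15); d = 15

In the PID Z, (a, b) is generated by gcd(a, b). Compute gcd(375, 120) with the extended Euclidean algorithm, tracking rows (r, s, t) with s·375 + t·120 = r:
  row A: (375, 1, 0)   [1·375 + 0·120 = 375]
  row B: (120, 0, 1)   [0·375 + 1·120 = 120]
  375 = 3·120 + 15   → row C = row A − 3·row B = (15, 1, −3)   [check: 1·375 − 3·120 = 15]
  120 = 8·15 + 0   → remainder 0, stop. gcd = 15 (last nonzero row C).
So gcd(375, 120) = 15, with Bézout identity 1·375 − 3·120 = 15. Containment (⊇): the Bézout identity exhibits 15 as an element of (375, 120), giving (15) ⊆ (375, 120). Containment (⊆): since 15 | 375 and 15 | 120 (375 = 15·25, 120 = 15·8), every Z-linear combination of 375 and 120 is divisible by 15, so (375, 120) ⊆ (15). Therefore (375, 120) = (15), d = 15.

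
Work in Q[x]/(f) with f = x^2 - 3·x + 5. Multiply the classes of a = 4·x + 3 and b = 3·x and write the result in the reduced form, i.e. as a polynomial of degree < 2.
First multiply in Q[x] without reducing: a · b = 12·x^2 + 9·x. Now divide by f(x) = x^2 - 3·x + 5, eliminating the leading term at each step:
  leading term 12·x^2: subtract (12)·f(x) = 12·x^2 - 36·x + 60, leaving 45·x - 60
The degree is now < 2, so this is the remainder. Hence a · b ≡ 45·x - 60 in Q[x]/(f).

Final answer: a · b ≡ 45·x - 60 (mod f(x))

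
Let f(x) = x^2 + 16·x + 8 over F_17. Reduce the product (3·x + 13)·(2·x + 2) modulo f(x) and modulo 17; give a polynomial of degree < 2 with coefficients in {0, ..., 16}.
Multiply as integer polynomials: a · b = 6·x^2 + 32·x + 26. Reducing coefficients mod 17: a · b ≡ 6·x^2 + 15·x + 9. Now divide by f(x) = x^2 + 16·x + 8 in F_17[x], eliminating the leading term at each step:
  leading term 6·x^2: subtract (6)·f(x) = 6·x^2 + 11·x + 14, leaving 4·x + 12 (coefficients mod 17)
The degree is now < 2, so this is the remainder. Hence a · b ≡ 4·x + 12 in F_17[x]/(f).

Final answer: a · b ≡ 4·x + 12 (mod f(x))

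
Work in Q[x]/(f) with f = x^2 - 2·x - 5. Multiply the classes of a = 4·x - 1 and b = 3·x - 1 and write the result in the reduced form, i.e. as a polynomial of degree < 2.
a · b ≡ 17·x + 61 (mod f(x))

First multiply in Q[x] without reducing: a · b = 12·x^2 - 7·x + 1. Now divide by f(x) = x^2 - 2·x - 5, eliminating the leading term at each step:
  leading term 12·x^2: subtract (12)·f(x) = 12·x^2 - 24·x - 60, leaving 17·x + 61
The degree is now < 2, so this is the remainder. Hence a · b ≡ 17·x + 61 in Q[x]/(f).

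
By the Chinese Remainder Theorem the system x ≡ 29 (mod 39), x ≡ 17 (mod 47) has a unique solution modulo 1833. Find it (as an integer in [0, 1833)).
x ≡ 1004 (mod 1833); the representative in [0, 1833) is 1004

The moduli 39, 47 are pairwise coprime, so by the CRT there is a unique solution mod 39·47 = 1833.
Solve by successive substitution. Start with x ≡ 29 (mod 39).
  Combine with x ≡ 17 (mod 47): write x = 29 + 39·t and require 29 + 39·t ≡ 17 (mod 47), i.e. 39·t ≡ 17 − 29 ≡ 35 (mod 47). Since 39^(−1) ≡ 41 (mod 47), t ≡ 41·35 ≡ 25 (mod 47). So x ≡ 29 + 39·25 = 1004 (mod 1833).
Unique solution in [0, 1833): x = 1004.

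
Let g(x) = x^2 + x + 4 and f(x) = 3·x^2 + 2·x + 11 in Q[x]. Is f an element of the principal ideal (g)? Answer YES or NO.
In Q[x] the ideal (g) consists of all multiples of g, so f ∈ (g) iff g | f, i.e. iff the remainder of f on division by g is 0. Divide f by g (g is monic, so eliminate the leading term of the running remainder at each step):
  leading term 3·x^2: subtract (3)·g(x) = 3·x^2 + 3·x + 12, leaving -x - 1
The remainder r(x) = -x - 1 ≠ 0 (and deg r < deg g), so g ∤ f, i.e. f ∉ (g).

Final answer: NO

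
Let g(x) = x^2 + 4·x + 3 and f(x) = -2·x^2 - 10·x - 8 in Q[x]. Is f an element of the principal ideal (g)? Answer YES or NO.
In Q[x] the ideal (g) consists of all multiples of g, so f ∈ (g) iff g | f, i.e. iff the remainder of f on division by g is 0. Divide f by g (g is monic, so eliminate the leading term of the running remainder at each step):
  leading term -2·x^2: subtract (-2)·g(x) = -2·x^2 - 8·x - 6, leaving -2·x - 2
The remainder r(x) = -2·x - 2 ≠ 0 (and deg r < deg g), so g ∤ f, i.e. f ∉ (g).

Final answer: NO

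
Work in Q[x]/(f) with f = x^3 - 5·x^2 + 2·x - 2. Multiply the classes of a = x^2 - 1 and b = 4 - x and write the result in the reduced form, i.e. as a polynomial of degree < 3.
a · b ≡ -x^2 + 3·x - 6 (mod f(x))

First multiply in Q[x] without reducing: a · b = -x^3 + 4·x^2 + x - 4. Now divide by f(x) = x^3 - 5·x^2 + 2·x - 2, eliminating the leading term at each step:
  leading term -x^3: subtract (-1)·f(x) = -x^3 + 5·x^2 - 2·x + 2, leaving -x^2 + 3·x - 6
The degree is now < 3, so this is the remainder. Hence a · b ≡ -x^2 + 3·x - 6 in Q[x]/(f).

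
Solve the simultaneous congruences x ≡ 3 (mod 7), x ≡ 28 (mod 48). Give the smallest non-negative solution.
The moduli 7, 48 are pairwise coprime, so by the CRT there is a unique solution mod 7·48 = 336.
Solve by successive substitution. Start with x ≡ 3 (mod 7).
  Combine with x ≡ 28 (mod 48): write x = 3 + 7·t and require 3 + 7·t ≡ 28 (mod 48), i.e. 7·t ≡ 28 − 3 ≡ 25 (mod 48). Since 7^(−1) ≡ 7 (mod 48), t ≡ 7·25 ≡ 31 (mod 48). So x ≡ 3 + 7·31 = 220 (mod 336).
Unique solution in [0, 336): x = 220.

Final answer: x ≡ 220 (mod 336); the representative in [0, 336) is 220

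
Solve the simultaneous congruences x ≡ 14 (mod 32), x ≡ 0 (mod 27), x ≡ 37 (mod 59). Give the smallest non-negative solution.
The moduli 32, 27, 59 are pairwise coprime, so by the CRT there is a unique solution mod 32·27·59 = 50976.
Solve by successive substitution. Start with x ≡ 14 (mod 32).
  Combine with x ≡ 0 (mod 27): write x = 14 + 32·t and require 14 + 32·t ≡ 0 (mod 27), i.e. 32·t ≡ 0 − 14 ≡ 13 (mod 27). Since 32^(−1) ≡ 11 (mod 27) (32 ≡ 5 (mod 27)), t ≡ 11·13 ≡ 8 (mod 27). So x ≡ 14 + 32·8 = 270 (mod 864).
  Combine with x ≡ 37 (mod 59): write x = 270 + 864·t and require 270 + 864·t ≡ 37 (mod 59), i.e. 864·t ≡ 37 − 270 ≡ 3 (mod 59). Since 864^(−1) ≡ 14 (mod 59) (864 ≡ 38 (mod 59)), t ≡ 14·3 ≡ 42 (mod 59). So x ≡ 270 + 864·42 = 36558 (mod 50976).
Unique solution in [0, 50976): x = 36558.

Final answer: x ≡ 36558 (mod 50976); the representative in [0, 50976) is 36558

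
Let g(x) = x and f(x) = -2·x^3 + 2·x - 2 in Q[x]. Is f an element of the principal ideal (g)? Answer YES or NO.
In Q[x] the ideal (g) consists of all multiples of g, so f ∈ (g) iff g | f, i.e. iff the remainder of f on division by g is 0. Divide f by g (g is monic, so eliminate the leading term of the running remainder at each step):
  leading term -2·x^3: subtract (-2·x^2)·g(x) = -2·x^3, leaving 2·x - 2
  leading term 2·x: subtract (2)·g(x) = 2·x, leaving -2
The remainder r(x) = -2 ≠ 0 (and deg r < deg g), so g ∤ f, i.e. f ∉ (g).

Final answer: NO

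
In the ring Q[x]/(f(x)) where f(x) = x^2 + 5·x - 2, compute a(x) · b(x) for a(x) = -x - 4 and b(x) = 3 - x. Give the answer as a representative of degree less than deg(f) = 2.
First multiply in Q[x] without reducing: a · b = x^2 + x - 12. Now divide by f(x) = x^2 + 5·x - 2, eliminating the leading term at each step:
  leading term x^2: subtract (1)·f(x) = x^2 + 5·x - 2, leaving -4·x - 10
The degree is now < 2, so this is the remainder. Hence a · b ≡ -4·x - 10 in Q[x]/(f).

Final answer: a · b ≡ -4·x - 10 (mod f(x))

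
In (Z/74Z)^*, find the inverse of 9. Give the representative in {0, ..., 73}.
Apply the extended Euclidean algorithm to (74, 9), tracking rows (r, s, t) with s·74 + t·9 = r. Each division r_prev = q·r_cur + r_new produces the new row as (previous row) − q·(current row):
  row A: (74, 1, 0)   [1·74 + 0·9 = 74]
  row B: (9, 0, 1)   [0·74 + 1·9 = 9]
  74 = 8·9 + 2   → row C = row A − 8·row B = (2, 1, −8)   [check: 1·74 − 8·9 = 2]
  9 = 4·2 + 1   → row D = row B − 4·row C = (1, −4, 33)   [check: −4·74 + 33·9 = 1]
  2 = 2·1 + 0   → remainder 0, stop. gcd = 1 (last nonzero row D).
The gcd is 1, so 9 is invertible mod 74. The last nonzero row gives −4·74 + 33·9 = 1, so t = 33. So 9^(−1) ≡ 33 (mod 74). Verify: 9 · 33 = 297 ≡ 1 (mod 74). ✓

Final answer: 9^(−1) ≡ 33 (mod 74)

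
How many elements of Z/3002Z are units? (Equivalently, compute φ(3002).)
Z/3002Z has φ(3002) = 1404 units

An element a ∈ Z/3002Z is a unit iff gcd(a, 3002) = 1, so the number of units is φ(3002). φ is multiplicative, with φ(p^e) = p^e − p^(e−1). Factorise 3002 = 2 · 19 · 79. Then
  φ(3002) = (2 − 1) · (19 − 1) · (79 − 1) = 1 · 18 · 78 = 1404.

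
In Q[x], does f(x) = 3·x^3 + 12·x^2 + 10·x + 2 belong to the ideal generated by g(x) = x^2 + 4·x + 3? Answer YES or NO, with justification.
In Q[x] the ideal (g) consists of all multiples of g, so f ∈ (g) iff g | f, i.e. iff the remainder of f on division by g is 0. Divide f by g (g is monic, so eliminate the leading term of the running remainder at each step):
  leading term 3·x^3: subtract (3·x)·g(x) = 3·x^3 + 12·x^2 + 9·x, leaving x + 2
The remainder r(x) = x + 2 ≠ 0 (and deg r < deg g), so g ∤ f, i.e. f ∉ (g).

Final answer: NO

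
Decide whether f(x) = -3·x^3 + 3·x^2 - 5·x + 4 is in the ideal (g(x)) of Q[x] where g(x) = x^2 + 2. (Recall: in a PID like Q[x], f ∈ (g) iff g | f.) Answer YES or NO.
NO

In Q[x] the ideal (g) consists of all multiples of g, so f ∈ (g) iff g | f, i.e. iff the remainder of f on division by g is 0. Divide f by g (g is monic, so eliminate the leading term of the running remainder at each step):
  leading term -3·x^3: subtract (-3·x)·g(x) = -3·x^3 - 6·x, leaving 3·x^2 + x + 4
  leading term 3·x^2: subtract (3)·g(x) = 3·x^2 + 6, leaving x - 2
The remainder r(x) = x - 2 ≠ 0 (and deg r < deg g), so g ∤ f, i.e. f ∉ (g).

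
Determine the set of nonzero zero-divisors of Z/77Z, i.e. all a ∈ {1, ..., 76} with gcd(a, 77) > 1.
An element a ∈ Z/77Z (with a ≠ 0) is a zero-divisor iff gcd(a, 77) > 1 (because a is a unit precisely when gcd(a, n) = 1, and in Z/nZ every nonzero, non-unit element is a zero-divisor). Scan a = 1, ..., 76 and keep those with gcd(a, 77) > 1:
  gcd(7, 77) = 7, gcd(11, 77) = 11, gcd(14, 77) = 7, gcd(21, 77) = 7, gcd(22, 77) = 11, gcd(28, 77) = 7, gcd(33, 77) = 11, gcd(35, 77) = 7, gcd(42, 77) = 7, gcd(44, 77) = 11, gcd(49, 77) = 7, gcd(55, 77) = 11, gcd(56, 77) = 7, gcd(63, 77) = 7, gcd(66, 77) = 11, gcd(70, 77) = 7.
All other a ∈ {1, ..., 76} have gcd(a, 77) = 1 and are units. So the nonzero zero-divisors are exactly the 16 values of a appearing in this scan.

Final answer: nonzero zero-divisors of Z/77Z = {7, 11, 14, 21, 22, 28, 33, 35, 42, 44, 49, 55, 56, 63, 66, 70}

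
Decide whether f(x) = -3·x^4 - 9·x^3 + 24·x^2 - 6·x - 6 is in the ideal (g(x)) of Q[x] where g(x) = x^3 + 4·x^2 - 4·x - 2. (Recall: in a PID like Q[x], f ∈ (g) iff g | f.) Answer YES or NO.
YES

In Q[x] the ideal (g) consists of all multiples of g, so f ∈ (g) iff g | f, i.e. iff the remainder of f on division by g is 0. Divide f by g (g is monic, so eliminate the leading term of the running remainder at each step):
  leading term -3·x^4: subtract (-3·x)·g(x) = -3·x^4 - 12·x^3 + 12·x^2 + 6·x, leaving 3·x^3 + 12·x^2 - 12·x - 6
  leading term 3·x^3: subtract (3)·g(x) = 3·x^3 + 12·x^2 - 12·x - 6, leaving 0
The remainder is 0, so f(x) = g(x) · h(x) with h(x) = 3 - 3·x. Hence g | f, i.e. f ∈ (g).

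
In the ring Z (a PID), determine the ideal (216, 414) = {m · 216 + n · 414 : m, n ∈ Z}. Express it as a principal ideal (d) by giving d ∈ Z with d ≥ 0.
(216, 414) = (18); d = 18

In the PID Z, (a, b) is generated by gcd(a, b). Compute gcd(414, 216) with the extended Euclidean algorithm, tracking rows (r, s, t) with s·414 + t·216 = r:
  row A: (414, 1, 0)   [1·414 + 0·216 = 414]
  row B: (216, 0, 1)   [0·414 + 1·216 = 216]
  414 = 1·216 + 198   → row C = row A − 1·row B = (198, 1, −1)   [check: 1·414 − 1·216 = 198]
  216 = 1·198 + 18   → row D = row B − 1·row C = (18, −1, 2)   [check: −1·414 + 2·216 = 18]
  198 = 11·18 + 0   → remainder 0, stop. gcd = 18 (last nonzero row D).
So gcd(216, 414) = 18, with Bézout identity −1·414 + 2·216 = 18. Containment (⊇): the Bézout identity exhibits 18 as an element of (216, 414), giving (18) ⊆ (216, 414). Containment (⊆): since 18 | 216 and 18 | 414 (216 = 18·12, 414 = 18·23), every Z-linear combination of 216 and 414 is divisible by 18, so (216, 414) ⊆ (18). Therefore (216, 414) = (18), d = 18.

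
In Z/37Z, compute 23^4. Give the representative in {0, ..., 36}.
Use repeated squaring. Binary(4) = 100. Walk through the bits of the exponent 4 left-to-right: at each bit after the leading one, square the running value, then multiply by 23 if the bit is 1 (always reducing mod 37):
  bit 1 = 1 (leading): start with 23.
  bit 2 = 0: square 23^2 = 529 ≡ 11 (mod 37).
  bit 3 = 0: square 11^2 = 121 ≡ 10 (mod 37).
Final value: 23^4 ≡ 10 (mod 37).

Final answer: 10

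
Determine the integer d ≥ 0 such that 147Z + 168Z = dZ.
(147, 168) = (21); d = 21

In the PID Z, (a, b) is generated by gcd(a, b). Compute gcd(168, 147) with the extended Euclidean algorithm, tracking rows (r, s, t) with s·168 + t·147 = r:
  row A: (168, 1, 0)   [1·168 + 0·147 = 168]
  row B: (147, 0, 1)   [0·168 + 1·147 = 147]
  168 = 1·147 + 21   → row C = row A − 1·row B = (21, 1, −1)   [check: 1·168 − 1·147 = 21]
  147 = 7·21 + 0   → remainder 0, stop. gcd = 21 (last nonzero row C).
So gcd(147, 168) = 21, with Bézout identity 1·168 − 1·147 = 21. Containment (⊇): the Bézout identity exhibits 21 as an element of (147, 168), giving (21) ⊆ (147, 168). Containment (⊆): since 21 | 147 and 21 | 168 (147 = 21·7, 168 = 21·8), every Z-linear combination of 147 and 168 is divisible by 21, so (147, 168) ⊆ (21). Therefore (147, 168) = (21), d = 21.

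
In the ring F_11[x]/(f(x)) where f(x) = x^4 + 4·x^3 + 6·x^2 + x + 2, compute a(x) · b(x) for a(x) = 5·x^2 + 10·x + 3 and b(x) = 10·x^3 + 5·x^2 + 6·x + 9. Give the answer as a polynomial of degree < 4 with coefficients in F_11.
a · b ≡ 3·x^2 + 6·x + 1 (mod f(x))

Multiply as integer polynomials: a · b = 50·x^5 + 125·x^4 + 110·x^3 + 120·x^2 + 108·x + 27. Reducing coefficients mod 11: a · b ≡ 6·x^5 + 4·x^4 + 10·x^2 + 9·x + 5. Now divide by f(x) = x^4 + 4·x^3 + 6·x^2 + x + 2 in F_11[x], eliminating the leading term at each step:
  leading term 6·x^5: subtract (6·x)·f(x) = 6·x^5 + 2·x^4 + 3·x^3 + 6·x^2 + x, leaving 2·x^4 + 8·x^3 + 4·x^2 + 8·x + 5 (coefficients mod 11)
  leading term 2·x^4: subtract (2)·f(x) = 2·x^4 + 8·x^3 + x^2 + 2·x + 4, leaving 3·x^2 + 6·x + 1 (coefficients mod 11)
The degree is now < 4, so this is the remainder. Hence a · b ≡ 3·x^2 + 6·x + 1 in F_11[x]/(f).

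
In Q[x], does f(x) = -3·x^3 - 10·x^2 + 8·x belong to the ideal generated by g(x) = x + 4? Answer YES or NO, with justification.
In Q[x] the ideal (g) consists of all multiples of g, so f ∈ (g) iff g | f, i.e. iff the remainder of f on division by g is 0. Divide f by g (g is monic, so eliminate the leading term of the running remainder at each step):
  leading term -3·x^3: subtract (-3·x^2)·g(x) = -3·x^3 - 12·x^2, leaving 2·x^2 + 8·x
  leading term 2·x^2: subtract (2·x)·g(x) = 2·x^2 + 8·x, leaving 0
The remainder is 0, so f(x) = g(x) · h(x) with h(x) = -3·x^2 + 2·x. Hence g | f, i.e. f ∈ (g).

Final answer: YES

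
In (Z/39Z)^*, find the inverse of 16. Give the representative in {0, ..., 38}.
16^(−1) ≡ 22 (mod 39)

Apply the extended Euclidean algorithm to (39, 16), tracking rows (r, s, t) with s·39 + t·16 = r. Each division r_prev = q·r_cur + r_new produces the new row as (previous row) − q·(current row):
  row A: (39, 1, 0)   [1·39 + 0·16 = 39]
  row B: (16, 0, 1)   [0·39 + 1·16 = 16]
  39 = 2·16 + 7   → row C = row A − 2·row B = (7, 1, −2)   [check: 1·39 − 2·16 = 7]
  16 = 2·7 + 2   → row D = row B − 2·row C = (2, −2, 5)   [check: −2·39 + 5·16 = 2]
  7 = 3·2 + 1   → row E = row C − 3·row D = (1, 7, −17)   [check: 7·39 − 17·16 = 1]
  2 = 2·1 + 0   → remainder 0, stop. gcd = 1 (last nonzero row E).
The gcd is 1, so 16 is invertible mod 39. The last nonzero row gives 7·39 − 17·16 = 1, so t = −17. So 16^(−1) ≡ −17 ≡ 22 (mod 39). Verify: 16 · 22 = 352 ≡ 1 (mod 39). ✓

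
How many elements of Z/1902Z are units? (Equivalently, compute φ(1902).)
Z/1902Z has φ(1902) = 632 units

An element a ∈ Z/1902Z is a unit iff gcd(a, 1902) = 1, so the number of units is φ(1902). φ is multiplicative, with φ(p^e) = p^e − p^(e−1). Factorise 1902 = 2 · 3 · 317. Then
  φ(1902) = (2 − 1) · (3 − 1) · (317 − 1) = 1 · 2 · 316 = 632.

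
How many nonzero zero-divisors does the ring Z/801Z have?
Z/801Z has 272 nonzero zero-divisors

In Z/801Z each nonzero element is either a unit (gcd with 801 is 1) or a zero-divisor (gcd > 1). The number of units is φ(801): factorise 801 = 3^2 · 89, so φ(801) = (3^2 − 3^1) · (89 − 1) = 6 · 88 = 528. The nonzero elements number 801 − 1 = 800. Hence the nonzero zero-divisors number 800 − 528 = 272.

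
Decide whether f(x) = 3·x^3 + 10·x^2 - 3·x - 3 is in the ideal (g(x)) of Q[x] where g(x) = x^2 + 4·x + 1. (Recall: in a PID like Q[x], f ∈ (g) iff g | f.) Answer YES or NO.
In Q[x] the ideal (g) consists of all multiples of g, so f ∈ (g) iff g | f, i.e. iff the remainder of f on division by g is 0. Divide f by g (g is monic, so eliminate the leading term of the running remainder at each step):
  leading term 3·x^3: subtract (3·x)·g(x) = 3·x^3 + 12·x^2 + 3·x, leaving -2·x^2 - 6·x - 3
  leading term -2·x^2: subtract (-2)·g(x) = -2·x^2 - 8·x - 2, leaving 2·x - 1
The remainder r(x) = 2·x - 1 ≠ 0 (and deg r < deg g), so g ∤ f, i.e. f ∉ (g).

Final answer: NO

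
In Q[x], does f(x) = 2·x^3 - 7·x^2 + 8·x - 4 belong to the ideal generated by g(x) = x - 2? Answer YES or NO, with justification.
YES

In Q[x] the ideal (g) consists of all multiples of g, so f ∈ (g) iff g | f, i.e. iff the remainder of f on division by g is 0. Divide f by g (g is monic, so eliminate the leading term of the running remainder at each step):
  leading term 2·x^3: subtract (2·x^2)·g(x) = 2·x^3 - 4·x^2, leaving -3·x^2 + 8·x - 4
  leading term -3·x^2: subtract (-3·x)·g(x) = -3·x^2 + 6·x, leaving 2·x - 4
  leading term 2·x: subtract (2)·g(x) = 2·x - 4, leaving 0
The remainder is 0, so f(x) = g(x) · h(x) with h(x) = 2·x^2 - 3·x + 2. Hence g | f, i.e. f ∈ (g).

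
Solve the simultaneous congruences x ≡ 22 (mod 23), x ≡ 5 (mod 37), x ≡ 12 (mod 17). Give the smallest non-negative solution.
x ≡ 9107 (mod 14467); the representative in [0, 14467) is 9107

The moduli 23, 37, 17 are pairwise coprime, so by the CRT there is a unique solution mod 23·37·17 = 14467.
Solve by successive substitution. Start with x ≡ 22 (mod 23).
  Combine with x ≡ 5 (mod 37): write x = 22 + 23·t and require 22 + 23·t ≡ 5 (mod 37), i.e. 23·t ≡ 5 − 22 ≡ 20 (mod 37). Since 23^(−1) ≡ 29 (mod 37), t ≡ 29·20 ≡ 25 (mod 37). So x ≡ 22 + 23·25 = 597 (mod 851).
  Combine with x ≡ 12 (mod 17): write x = 597 + 851·t and require 597 + 851·t ≡ 12 (mod 17), i.e. 851·t ≡ 12 − 597 ≡ 10 (mod 17). Since 851^(−1) ≡ 1 (mod 17) (851 ≡ 1 (mod 17)), t ≡ 1·10 ≡ 10 (mod 17). So x ≡ 597 + 851·10 = 9107 (mod 14467).
Unique solution in [0, 14467): x = 9107.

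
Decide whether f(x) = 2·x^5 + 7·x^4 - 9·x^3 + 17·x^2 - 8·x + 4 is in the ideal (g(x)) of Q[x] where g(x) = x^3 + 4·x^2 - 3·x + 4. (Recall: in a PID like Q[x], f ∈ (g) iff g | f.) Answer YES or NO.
NO

In Q[x] the ideal (g) consists of all multiples of g, so f ∈ (g) iff g | f, i.e. iff the remainder of f on division by g is 0. Divide f by g (g is monic, so eliminate the leading term of the running remainder at each step):
  leading term 2·x^5: subtract (2·x^2)·g(x) = 2·x^5 + 8·x^4 - 6·x^3 + 8·x^2, leaving -x^4 - 3·x^3 + 9·x^2 - 8·x + 4
  leading term -x^4: subtract (-x)·g(x) = -x^4 - 4·x^3 + 3·x^2 - 4·x, leaving x^3 + 6·x^2 - 4·x + 4
  leading term x^3: subtract (1)·g(x) = x^3 + 4·x^2 - 3·x + 4, leaving 2·x^2 - x
The remainder r(x) = 2·x^2 - x ≠ 0 (and deg r < deg g), so g ∤ f, i.e. f ∉ (g).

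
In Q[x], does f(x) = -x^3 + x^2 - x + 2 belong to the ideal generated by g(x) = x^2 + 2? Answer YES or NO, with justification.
In Q[x] the ideal (g) consists of all multiples of g, so f ∈ (g) iff g | f, i.e. iff the remainder of f on division by g is 0. Divide f by g (g is monic, so eliminate the leading term of the running remainder at each step):
  leading term -x^3: subtract (-x)·g(x) = -x^3 - 2·x, leaving x^2 + x + 2
  leading term x^2: subtract (1)·g(x) = x^2 + 2, leaving x
The remainder r(x) = x ≠ 0 (and deg r < deg g), so g ∤ f, i.e. f ∉ (g).

Final answer: NO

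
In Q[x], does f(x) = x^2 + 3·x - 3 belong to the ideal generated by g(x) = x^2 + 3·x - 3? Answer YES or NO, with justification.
In Q[x] the ideal (g) consists of all multiples of g, so f ∈ (g) iff g | f, i.e. iff the remainder of f on division by g is 0. Divide f by g (g is monic, so eliminate the leading term of the running remainder at each step):
  leading term x^2: subtract (1)·g(x) = x^2 + 3·x - 3, leaving 0
The remainder is 0, so f(x) = g(x) · h(x) with h(x) = 1. Hence g | f, i.e. f ∈ (g).

Final answer: YES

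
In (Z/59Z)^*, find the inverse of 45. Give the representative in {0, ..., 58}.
Apply the extended Euclidean algorithm to (59, 45), tracking rows (r, s, t) with s·59 + t·45 = r. Each division r_prev = q·r_cur + r_new produces the new row as (previous row) − q·(current row):
  row A: (59, 1, 0)   [1·59 + 0·45 = 59]
  row B: (45, 0, 1)   [0·59 + 1·45 = 45]
  59 = 1·45 + 14   → row C = row A − 1·row B = (14, 1, −1)   [check: 1·59 − 1·45 = 14]
  45 = 3·14 + 3   → row D = row B − 3·row C = (3, −3, 4)   [check: −3·59 + 4·45 = 3]
  14 = 4·3 + 2   → row E = row C − 4·row D = (2, 13, −17)   [check: 13·59 − 17·45 = 2]
  3 = 1·2 + 1   → row F = row D − 1·row E = (1, −16, 21)   [check: −16·59 + 21·45 = 1]
  2 = 2·1 + 0   → remainder 0, stop. gcd = 1 (last nonzero row F).
The gcd is 1, so 45 is invertible mod 59. The last nonzero row gives −16·59 + 21·45 = 1, so t = 21. So 45^(−1) ≡ 21 (mod 59). Verify: 45 · 21 = 945 ≡ 1 (mod 59). ✓

Final answer: 45^(−1) ≡ 21 (mod 59)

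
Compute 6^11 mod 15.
Use repeated squaring. Binary(11) = 1011. Walk through the bits of the exponent 11 left-to-right: at each bit after the leading one, square the running value, then multiply by 6 if the bit is 1 (always reducing mod 15):
  bit 1 = 1 (leading): start with 6.
  bit 2 = 0: square 6^2 = 36 ≡ 6 (mod 15).
  bit 3 = 1: square 6^2 = 36 ≡ 6; bit is 1, so multiply 6·6 = 36 ≡ 6 (mod 15).
  bit 4 = 1: square 6^2 = 36 ≡ 6; bit is 1, so multiply 6·6 = 36 ≡ 6 (mod 15).
Final value: 6^11 ≡ 6 (mod 15).

Final answer: 6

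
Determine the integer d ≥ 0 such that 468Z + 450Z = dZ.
(468, 450) = (18); d = 18

In the PID Z, (a, b) is generated by gcd(a, b). Compute gcd(468, 450) with the extended Euclidean algorithm, tracking rows (r, s, t) with s·468 + t·450 = r:
  row A: (468, 1, 0)   [1·468 + 0·450 = 468]
  row B: (450, 0, 1)   [0·468 + 1·450 = 450]
  468 = 1·450 + 18   → row C = row A − 1·row B = (18, 1, −1)   [check: 1·468 − 1·450 = 18]
  450 = 25·18 + 0   → remainder 0, stop. gcd = 18 (last nonzero row C).
So gcd(468, 450) = 18, with Bézout identity 1·468 − 1·450 = 18. Containment (⊇): the Bézout identity exhibits 18 as an element of (468, 450), giving (18) ⊆ (468, 450). Containment (⊆): since 18 | 468 and 18 | 450 (468 = 18·26, 450 = 18·25), every Z-linear combination of 468 and 450 is divisible by 18, so (468, 450) ⊆ (18). Therefore (468, 450) = (18), d = 18.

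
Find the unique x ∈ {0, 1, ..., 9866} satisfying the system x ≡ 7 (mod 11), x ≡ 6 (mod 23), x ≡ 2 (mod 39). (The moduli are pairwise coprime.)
x ≡ 3824 (mod 9867); the representative in [0, 9867) is 3824

The moduli 11, 23, 39 are pairwise coprime, so by the CRT there is a unique solution mod 11·23·39 = 9867.
Solve by successive substitution. Start with x ≡ 7 (mod 11).
  Combine with x ≡ 6 (mod 23): write x = 7 + 11·t and require 7 + 11·t ≡ 6 (mod 23), i.e. 11·t ≡ 6 − 7 ≡ 22 (mod 23). Since 11^(−1) ≡ 21 (mod 23), t ≡ 21·22 ≡ 2 (mod 23). So x ≡ 7 + 11·2 = 29 (mod 253).
  Combine with x ≡ 2 (mod 39): write x = 29 + 253·t and require 29 + 253·t ≡ 2 (mod 39), i.e. 253·t ≡ 2 − 29 ≡ 12 (mod 39). Since 253^(−1) ≡ 37 (mod 39) (253 ≡ 19 (mod 39)), t ≡ 37·12 ≡ 15 (mod 39). So x ≡ 29 + 253·15 = 3824 (mod 9867).
Unique solution in [0, 9867): x = 3824.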